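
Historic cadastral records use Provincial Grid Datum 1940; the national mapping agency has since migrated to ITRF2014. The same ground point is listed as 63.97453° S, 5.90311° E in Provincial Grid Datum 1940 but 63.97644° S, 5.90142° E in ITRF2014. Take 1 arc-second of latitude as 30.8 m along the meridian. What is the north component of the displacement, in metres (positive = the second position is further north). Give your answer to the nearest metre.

Δφ = -63.97644° − -63.97453° = -0.00191°; Δλ = 5.90142° − 5.90311° = -0.00169°.
1° of latitude = 3600 × 30.80 = 110880 m.
ΔN = Δφ × 110880 = -211.8 m; ΔE = Δλ × 110880 × cos(-63.97453°) = -0.00169 × 110880 × 0.438771 = -82.2 m.

ΔN = -212 m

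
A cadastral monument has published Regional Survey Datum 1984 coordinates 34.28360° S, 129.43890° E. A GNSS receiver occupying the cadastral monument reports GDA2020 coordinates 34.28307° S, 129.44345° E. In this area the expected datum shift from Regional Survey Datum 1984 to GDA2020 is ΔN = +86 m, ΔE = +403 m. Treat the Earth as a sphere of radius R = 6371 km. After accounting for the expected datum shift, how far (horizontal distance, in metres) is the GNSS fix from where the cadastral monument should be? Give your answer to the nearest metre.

Observed coordinate differences: Δφ = +0.00053°, Δλ = +0.00455°.
Converting to metres (1° lat = 111195 m, cos φ = 0.826260): observed ΔN = 58.9 m, observed ΔE = 418.0 m.
Subtracting the expected shift leaves a residual of 58.9 − (86) = -27.1 m north and 418.0 − (403) = 15.0 m east.
Residual distance = √((-27.1)² + 15.0²) = 31.0 m.

31 m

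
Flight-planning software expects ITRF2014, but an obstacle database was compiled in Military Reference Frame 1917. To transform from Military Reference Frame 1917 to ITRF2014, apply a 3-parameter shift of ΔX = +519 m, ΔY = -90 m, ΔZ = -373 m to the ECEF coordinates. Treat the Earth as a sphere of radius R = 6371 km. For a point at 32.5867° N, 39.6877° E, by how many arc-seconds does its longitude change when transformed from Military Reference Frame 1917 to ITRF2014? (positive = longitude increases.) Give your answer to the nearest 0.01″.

Δλ = -15.40″

sin φ = 0.538575, cos φ = 0.842577, sin λ = 0.638603, cos λ = 0.769537.
East component: ΔE = −sin λ·ΔX + cos λ·ΔY = −(0.638603)(519) + (0.769537)(-90) = -400.69 m.
1° of latitude spans πR/180 = 111195 m; at latitude φ, 1° of longitude spans that × cos φ = 93690.3 m, so Δλ = -400.69 / 93690.3 × 3600 = -15.396″.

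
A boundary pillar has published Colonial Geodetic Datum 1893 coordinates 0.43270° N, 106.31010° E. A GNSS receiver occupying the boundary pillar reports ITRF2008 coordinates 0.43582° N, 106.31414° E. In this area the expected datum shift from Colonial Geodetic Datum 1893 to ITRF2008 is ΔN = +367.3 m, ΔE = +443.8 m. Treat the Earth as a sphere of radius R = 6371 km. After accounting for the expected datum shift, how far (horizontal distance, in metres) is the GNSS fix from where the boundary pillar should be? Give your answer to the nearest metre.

21 m

Observed coordinate differences: Δφ = +0.00312°, Δλ = +0.00404°.
Converting to metres (1° lat = 111195 m, cos φ = 0.999971): observed ΔN = 346.9 m, observed ΔE = 449.2 m.
Subtracting the expected shift leaves a residual of 346.9 − (367.3) = -20.4 m north and 449.2 − (443.8) = 5.4 m east.
Residual distance = √((-20.4)² + 5.4²) = 21.1 m.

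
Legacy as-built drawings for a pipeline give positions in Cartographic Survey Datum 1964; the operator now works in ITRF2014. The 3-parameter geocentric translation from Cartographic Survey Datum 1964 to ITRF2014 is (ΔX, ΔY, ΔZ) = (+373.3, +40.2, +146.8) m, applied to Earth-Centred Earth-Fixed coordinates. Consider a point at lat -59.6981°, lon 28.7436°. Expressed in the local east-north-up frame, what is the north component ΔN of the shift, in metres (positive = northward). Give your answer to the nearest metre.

At φ = -59.6981°, λ = 28.7436°: sin φ = -0.863379, cos φ = 0.504556, sin λ = 0.480891, cos λ = 0.876780.
ΔN = −sin φ cos λ·ΔX − sin φ sin λ·ΔY + cos φ·ΔZ = −(-0.863379)(0.876780)(373.3) − (-0.863379)(0.480891)(40.2) + (0.504556)(146.8) = 373.35 m.

ΔN = 373 m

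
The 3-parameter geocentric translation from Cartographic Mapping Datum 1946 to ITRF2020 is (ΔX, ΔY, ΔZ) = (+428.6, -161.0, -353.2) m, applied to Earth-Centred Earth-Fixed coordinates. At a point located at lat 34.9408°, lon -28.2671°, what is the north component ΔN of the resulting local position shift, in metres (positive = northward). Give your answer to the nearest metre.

ΔN = -549 m

The local north axis is (−sin φ cos λ, −sin φ sin λ, cos φ), giving ΔN = -216.199 − 43.669 − 289.534 = -549.40 m.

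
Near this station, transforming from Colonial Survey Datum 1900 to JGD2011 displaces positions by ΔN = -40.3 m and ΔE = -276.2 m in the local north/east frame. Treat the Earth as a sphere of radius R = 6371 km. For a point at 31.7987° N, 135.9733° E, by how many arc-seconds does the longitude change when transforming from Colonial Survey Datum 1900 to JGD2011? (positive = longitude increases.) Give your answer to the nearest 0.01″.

At latitude 31.7987°, cos φ = 0.849905.
One radian of longitude at latitude φ spans R cos φ, so Δλ = ΔE / (R cos φ) = -276.2 / (6371000 × 0.849905) = -5.1009e-05 rad = -10.521″.

Δλ = -10.52″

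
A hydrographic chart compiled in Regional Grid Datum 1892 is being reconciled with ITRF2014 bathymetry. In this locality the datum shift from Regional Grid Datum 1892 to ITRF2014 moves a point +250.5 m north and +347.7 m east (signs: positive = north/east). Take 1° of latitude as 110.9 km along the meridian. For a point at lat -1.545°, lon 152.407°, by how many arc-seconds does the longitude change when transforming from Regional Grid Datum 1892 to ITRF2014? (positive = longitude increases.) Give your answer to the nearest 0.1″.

At latitude -1.545°, cos φ = 0.999636.
1° of longitude at this latitude = 110.9 × cos φ = 110.86 km, so Δλ = 347.7 / 110859.7 = 0.0031364° = 11.291″.

Δλ = 11.3″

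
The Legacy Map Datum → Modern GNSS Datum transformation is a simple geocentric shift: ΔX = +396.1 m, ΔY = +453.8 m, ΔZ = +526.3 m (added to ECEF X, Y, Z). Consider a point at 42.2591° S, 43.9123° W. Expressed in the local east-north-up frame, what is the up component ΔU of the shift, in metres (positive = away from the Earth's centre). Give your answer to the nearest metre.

ΔU = -376 m

At φ = -42.2591°, λ = -43.9123°: sin φ = -0.672484, cos φ = 0.740111, sin λ = -0.693556, cos λ = 0.720402.
ΔU = cos φ cos λ·ΔX + cos φ sin λ·ΔY + sin φ·ΔZ = (0.740111)(0.720402)(396.1) + (0.740111)(-0.693556)(453.8) + (-0.672484)(526.3) = -375.68 m.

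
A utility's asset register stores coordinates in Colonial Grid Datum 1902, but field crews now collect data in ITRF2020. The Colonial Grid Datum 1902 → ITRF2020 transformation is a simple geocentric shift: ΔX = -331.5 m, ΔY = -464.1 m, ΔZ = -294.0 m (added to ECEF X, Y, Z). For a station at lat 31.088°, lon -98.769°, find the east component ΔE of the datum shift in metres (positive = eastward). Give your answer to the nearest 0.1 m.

ΔE = -256.9 m

The local east axis at (φ, λ) is (−sin λ, cos λ, 0), so ΔE = −sin(-98.769°)·(-331.5) + cos(-98.769°)·(-464.1) = -256.87 m.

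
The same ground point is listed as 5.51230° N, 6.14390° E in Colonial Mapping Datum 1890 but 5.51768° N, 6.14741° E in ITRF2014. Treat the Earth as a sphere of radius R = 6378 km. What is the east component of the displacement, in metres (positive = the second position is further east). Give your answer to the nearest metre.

ΔE = 389 m

Δφ = 5.51768° − 5.51230° = +0.00538°; Δλ = 6.14741° − 6.14390° = +0.00351°.
1° along a meridian = πR/180 = 111317 m.
ΔN = Δφ × 111317 = 598.9 m; ΔE = Δλ × 111317 × cos(5.51230°) = +0.00351 × 111317 × 0.995376 = 388.9 m.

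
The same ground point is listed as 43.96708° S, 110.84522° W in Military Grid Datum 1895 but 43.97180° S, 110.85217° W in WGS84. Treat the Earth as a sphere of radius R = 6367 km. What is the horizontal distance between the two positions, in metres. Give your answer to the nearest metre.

Δφ = -43.97180° − -43.96708° = -0.00472°; Δλ = -110.85217° − -110.84522° = -0.00695°.
1° along a meridian = πR/180 = 111125 m.
ΔN = Δφ × 111125 = -524.5 m; ΔE = Δλ × 111125 × cos(-43.96708°) = -0.00695 × 111125 × 0.719739 = -555.9 m.
Distance = √(ΔE² + ΔN²) = √((-555.9)² + (-524.5)²) = 764.3 m.

764 m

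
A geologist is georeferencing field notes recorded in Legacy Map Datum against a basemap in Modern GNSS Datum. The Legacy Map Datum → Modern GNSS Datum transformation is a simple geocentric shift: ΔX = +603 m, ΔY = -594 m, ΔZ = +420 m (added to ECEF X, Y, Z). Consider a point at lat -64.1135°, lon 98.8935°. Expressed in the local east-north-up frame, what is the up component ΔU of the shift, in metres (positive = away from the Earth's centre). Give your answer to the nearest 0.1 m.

At φ = -64.1135°, λ = 98.8935°: sin φ = -0.899661, cos φ = 0.436590, sin λ = 0.987977, cos λ = -0.154598.
ΔU = cos φ cos λ·ΔX + cos φ sin λ·ΔY + sin φ·ΔZ = (0.436590)(-0.154598)(603) + (0.436590)(0.987977)(-594) + (-0.899661)(420) = -674.77 m.

ΔU = -674.8 m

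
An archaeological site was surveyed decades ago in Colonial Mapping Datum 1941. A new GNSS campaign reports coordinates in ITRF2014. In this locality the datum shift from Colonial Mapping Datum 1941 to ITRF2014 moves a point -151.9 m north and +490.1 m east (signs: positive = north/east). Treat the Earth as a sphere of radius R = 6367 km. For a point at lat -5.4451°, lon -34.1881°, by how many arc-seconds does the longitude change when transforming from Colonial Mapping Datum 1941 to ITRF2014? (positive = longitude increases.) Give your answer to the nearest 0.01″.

At latitude -5.4451°, cos φ = 0.995488.
One radian of longitude at latitude φ spans R cos φ, so Δλ = ΔE / (R cos φ) = 490.1 / (6367000 × 0.995488) = 7.7324e-05 rad = 15.949″.

Δλ = 15.95″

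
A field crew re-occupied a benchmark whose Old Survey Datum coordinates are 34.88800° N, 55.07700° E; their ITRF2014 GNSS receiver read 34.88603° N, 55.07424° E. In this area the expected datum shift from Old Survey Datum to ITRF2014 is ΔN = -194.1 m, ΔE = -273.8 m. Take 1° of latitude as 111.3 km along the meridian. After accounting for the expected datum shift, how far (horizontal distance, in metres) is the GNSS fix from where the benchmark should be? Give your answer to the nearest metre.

33 m

Observed coordinate differences: Δφ = -0.00197°, Δλ = -0.00276°.
Converting to metres (1° lat = 111300 m, cos φ = 0.820272): observed ΔN = -219.3 m, observed ΔE = -252.0 m.
Subtracting the expected shift leaves a residual of -219.3 − (-194.1) = -25.2 m north and -252.0 − (-273.8) = 21.8 m east.
Residual distance = √((-25.2)² + 21.8²) = 33.3 m.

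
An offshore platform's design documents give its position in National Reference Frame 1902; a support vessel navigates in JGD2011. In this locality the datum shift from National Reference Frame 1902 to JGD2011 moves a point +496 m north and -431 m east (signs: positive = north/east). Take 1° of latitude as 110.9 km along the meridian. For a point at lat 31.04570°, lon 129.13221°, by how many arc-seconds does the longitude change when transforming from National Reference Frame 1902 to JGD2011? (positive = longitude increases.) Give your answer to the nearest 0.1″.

Δλ = -16.3″

At latitude 31.04570°, cos φ = 0.856756.
1° of longitude at this latitude = 110.9 × cos φ = 95.01 km, so Δλ = -431.0 / 95014.3 = -0.0045362° = -16.330″.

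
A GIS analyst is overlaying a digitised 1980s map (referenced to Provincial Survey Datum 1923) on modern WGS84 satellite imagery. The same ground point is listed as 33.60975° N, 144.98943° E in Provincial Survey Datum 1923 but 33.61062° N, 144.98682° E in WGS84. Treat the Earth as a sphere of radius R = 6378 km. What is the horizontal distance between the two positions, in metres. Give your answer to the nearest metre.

Δφ = 33.61062° − 33.60975° = +0.00087°; Δλ = 144.98682° − 144.98943° = -0.00261°.
1° along a meridian = πR/180 = 111317 m.
ΔN = Δφ × 111317 = 96.8 m; ΔE = Δλ × 111317 × cos(33.60975°) = -0.00261 × 111317 × 0.832827 = -242.0 m.
Distance = √(ΔE² + ΔN²) = √((-242.0)² + 96.8²) = 260.6 m.

261 m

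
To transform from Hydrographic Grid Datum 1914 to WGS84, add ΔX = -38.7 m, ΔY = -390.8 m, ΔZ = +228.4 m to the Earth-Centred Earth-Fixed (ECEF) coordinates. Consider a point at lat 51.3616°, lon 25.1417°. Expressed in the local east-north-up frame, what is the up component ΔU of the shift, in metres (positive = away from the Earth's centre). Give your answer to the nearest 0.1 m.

The local up (radial) axis is (cos φ cos λ, cos φ sin λ, sin φ), giving ΔU = -21.875 − 103.673 + 178.404 = 52.86 m.

ΔU = 52.9 m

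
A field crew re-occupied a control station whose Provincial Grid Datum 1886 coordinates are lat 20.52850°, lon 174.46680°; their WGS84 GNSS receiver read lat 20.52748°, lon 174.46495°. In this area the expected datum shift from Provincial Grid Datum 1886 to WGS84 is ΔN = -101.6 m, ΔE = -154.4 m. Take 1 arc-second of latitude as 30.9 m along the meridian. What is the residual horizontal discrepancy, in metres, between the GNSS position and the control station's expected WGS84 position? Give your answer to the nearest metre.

Observed coordinate differences: Δφ = -0.00102°, Δλ = -0.00185°.
Converting to metres (1° lat = 111240 m, cos φ = 0.936498): observed ΔN = -113.5 m, observed ΔE = -192.7 m.
Subtracting the expected shift leaves a residual of -113.5 − (-101.6) = -11.9 m north and -192.7 − (-154.4) = -38.3 m east.
Residual distance = √((-11.9)² + (-38.3)²) = 40.1 m.

40 m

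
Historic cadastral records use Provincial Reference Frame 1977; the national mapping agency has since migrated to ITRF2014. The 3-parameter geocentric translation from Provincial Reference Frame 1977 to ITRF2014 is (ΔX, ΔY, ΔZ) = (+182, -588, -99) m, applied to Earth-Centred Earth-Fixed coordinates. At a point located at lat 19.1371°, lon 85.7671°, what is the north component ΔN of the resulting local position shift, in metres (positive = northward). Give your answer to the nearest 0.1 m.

ΔN = 94.3 m

At φ = 19.1371°, λ = 85.7671°: sin φ = 0.327830, cos φ = 0.944737, sin λ = 0.997272, cos λ = 0.073811.
ΔN = −sin φ cos λ·ΔX − sin φ sin λ·ΔY + cos φ·ΔZ = −(0.327830)(0.073811)(182) − (0.327830)(0.997272)(-588) + (0.944737)(-99) = 94.31 m.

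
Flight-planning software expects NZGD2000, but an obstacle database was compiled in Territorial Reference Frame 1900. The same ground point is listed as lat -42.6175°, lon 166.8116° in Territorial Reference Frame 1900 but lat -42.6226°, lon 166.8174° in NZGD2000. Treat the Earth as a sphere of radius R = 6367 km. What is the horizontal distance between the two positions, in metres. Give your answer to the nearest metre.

Δφ = -42.6226° − -42.6175° = -0.0051°; Δλ = 166.8174° − 166.8116° = +0.0058°.
1° along a meridian = πR/180 = 111125 m.
ΔN = Δφ × 111125 = -566.7 m; ΔE = Δλ × 111125 × cos(-42.6175°) = +0.0058 × 111125 × 0.735890 = 474.3 m.
Distance = √(ΔE² + ΔN²) = √(474.3² + (-566.7)²) = 739.0 m.

739 m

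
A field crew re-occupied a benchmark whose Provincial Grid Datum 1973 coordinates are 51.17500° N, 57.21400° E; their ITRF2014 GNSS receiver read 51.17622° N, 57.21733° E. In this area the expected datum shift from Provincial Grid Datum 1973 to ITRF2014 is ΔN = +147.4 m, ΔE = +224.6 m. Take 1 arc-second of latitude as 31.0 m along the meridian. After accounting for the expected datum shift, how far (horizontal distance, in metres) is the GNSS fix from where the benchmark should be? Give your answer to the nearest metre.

Observed coordinate differences: Δφ = +0.00122°, Δλ = +0.00333°.
Converting to metres (1° lat = 111600 m, cos φ = 0.626944): observed ΔN = 136.2 m, observed ΔE = 233.0 m.
Subtracting the expected shift leaves a residual of 136.2 − (147.4) = -11.2 m north and 233.0 − (224.6) = 8.4 m east.
Residual distance = √((-11.2)² + 8.4²) = 14.0 m.

14 m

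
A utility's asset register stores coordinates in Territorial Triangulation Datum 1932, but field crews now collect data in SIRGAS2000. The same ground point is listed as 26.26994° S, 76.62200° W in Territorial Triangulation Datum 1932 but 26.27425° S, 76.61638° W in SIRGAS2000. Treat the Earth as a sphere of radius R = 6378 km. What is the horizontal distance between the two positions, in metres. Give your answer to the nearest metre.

738 m

Δφ = -26.27425° − -26.26994° = -0.00431°; Δλ = -76.61638° − -76.62200° = +0.00562°.
1° along a meridian = πR/180 = 111317 m.
ΔN = Δφ × 111317 = -479.8 m; ΔE = Δλ × 111317 × cos(-26.26994°) = +0.00562 × 111317 × 0.896719 = 561.0 m.
Distance = √(ΔE² + ΔN²) = √(561.0² + (-479.8)²) = 738.2 m.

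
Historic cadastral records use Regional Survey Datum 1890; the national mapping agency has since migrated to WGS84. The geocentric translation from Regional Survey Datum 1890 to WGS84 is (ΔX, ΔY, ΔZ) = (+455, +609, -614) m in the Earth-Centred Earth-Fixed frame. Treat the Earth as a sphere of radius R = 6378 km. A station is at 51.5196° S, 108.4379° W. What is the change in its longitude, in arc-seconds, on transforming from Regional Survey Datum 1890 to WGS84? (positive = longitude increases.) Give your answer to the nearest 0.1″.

Δλ = 12.4″

sin φ = -0.782821, cos φ = 0.622247, sin λ = -0.948667, cos λ = -0.316277.
East component: ΔE = −sin λ·ΔX + cos λ·ΔY = −(-0.948667)(455) + (-0.316277)(609) = 239.03 m.
1° of latitude spans πR/180 = 111317 m; at latitude φ, 1° of longitude spans that × cos φ = 69266.7 m, so Δλ = 239.03 / 69266.7 × 3600 = 12.423″.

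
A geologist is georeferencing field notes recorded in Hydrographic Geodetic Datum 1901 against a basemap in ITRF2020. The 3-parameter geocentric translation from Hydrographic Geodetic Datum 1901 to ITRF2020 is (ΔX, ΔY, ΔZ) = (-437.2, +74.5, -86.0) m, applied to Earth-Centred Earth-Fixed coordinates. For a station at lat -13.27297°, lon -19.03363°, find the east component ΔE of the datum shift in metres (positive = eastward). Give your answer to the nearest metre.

At φ = -13.27297°, λ = -19.03363°: sin φ = -0.229591, cos φ = 0.973287, sin λ = -0.326123, cos λ = 0.945327.
ΔE = −sin λ·ΔX + cos λ·ΔY = −(-0.326123)·(-437.2) + (0.945327)·(74.5) = -72.15 m.

ΔE = -72 m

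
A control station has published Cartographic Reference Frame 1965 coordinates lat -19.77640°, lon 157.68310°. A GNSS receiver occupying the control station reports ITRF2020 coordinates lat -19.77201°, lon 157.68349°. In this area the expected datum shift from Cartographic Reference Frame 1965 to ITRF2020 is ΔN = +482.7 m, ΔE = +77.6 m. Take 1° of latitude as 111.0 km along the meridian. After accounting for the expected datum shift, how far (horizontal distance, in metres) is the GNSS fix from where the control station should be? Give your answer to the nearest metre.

Observed coordinate differences: Δφ = +0.00439°, Δλ = +0.00039°.
Converting to metres (1° lat = 111000 m, cos φ = 0.941020): observed ΔN = 487.3 m, observed ΔE = 40.7 m.
Subtracting the expected shift leaves a residual of 487.3 − (482.7) = 4.6 m north and 40.7 − (77.6) = -36.9 m east.
Residual distance = √(4.6² + (-36.9)²) = 37.1 m.

37 m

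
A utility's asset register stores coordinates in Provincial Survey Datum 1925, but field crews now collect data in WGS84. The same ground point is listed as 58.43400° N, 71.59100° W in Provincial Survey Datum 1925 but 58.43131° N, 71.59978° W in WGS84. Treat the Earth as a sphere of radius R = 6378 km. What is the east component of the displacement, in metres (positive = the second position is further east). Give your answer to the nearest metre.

ΔE = -512 m

Δφ = 58.43131° − 58.43400° = -0.00269°; Δλ = -71.59978° − -71.59100° = -0.00878°.
1° along a meridian = πR/180 = 111317 m.
ΔN = Δφ × 111317 = -299.4 m; ΔE = Δλ × 111317 × cos(58.43400°) = -0.00878 × 111317 × 0.523480 = -511.6 m.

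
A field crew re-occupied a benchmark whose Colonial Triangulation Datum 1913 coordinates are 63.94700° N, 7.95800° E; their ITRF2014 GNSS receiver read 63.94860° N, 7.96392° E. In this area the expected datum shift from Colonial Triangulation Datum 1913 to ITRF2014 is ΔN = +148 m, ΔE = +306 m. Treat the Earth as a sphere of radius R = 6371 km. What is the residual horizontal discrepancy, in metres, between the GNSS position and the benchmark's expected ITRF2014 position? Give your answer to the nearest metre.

Observed coordinate differences: Δφ = +0.00160°, Δλ = +0.00592°.
Converting to metres (1° lat = 111195 m, cos φ = 0.439202): observed ΔN = 177.9 m, observed ΔE = 289.1 m.
Subtracting the expected shift leaves a residual of 177.9 − (148) = 29.9 m north and 289.1 − (306) = -16.9 m east.
Residual distance = √(29.9² + (-16.9)²) = 34.3 m.

34 m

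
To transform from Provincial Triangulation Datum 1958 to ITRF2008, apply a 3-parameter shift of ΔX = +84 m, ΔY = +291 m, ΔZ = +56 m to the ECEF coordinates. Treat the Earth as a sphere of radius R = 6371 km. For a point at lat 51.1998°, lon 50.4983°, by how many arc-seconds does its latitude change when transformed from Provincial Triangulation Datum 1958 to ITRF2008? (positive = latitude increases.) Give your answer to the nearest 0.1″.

Δφ = -5.9″

sin φ = 0.779336, cos φ = 0.626607, sin λ = 0.771606, cos λ = 0.636101.
North component: ΔN = −sin φ cos λ·ΔX − sin φ sin λ·ΔY + cos φ·ΔZ = −(0.779336)(0.636101)(84) − (0.779336)(0.771606)(291) + (0.626607)(56) = -181.54 m.
1° of latitude spans πR/180 = 111195 m, so Δφ = -181.54 / 111195 × 3600 = -5.878″.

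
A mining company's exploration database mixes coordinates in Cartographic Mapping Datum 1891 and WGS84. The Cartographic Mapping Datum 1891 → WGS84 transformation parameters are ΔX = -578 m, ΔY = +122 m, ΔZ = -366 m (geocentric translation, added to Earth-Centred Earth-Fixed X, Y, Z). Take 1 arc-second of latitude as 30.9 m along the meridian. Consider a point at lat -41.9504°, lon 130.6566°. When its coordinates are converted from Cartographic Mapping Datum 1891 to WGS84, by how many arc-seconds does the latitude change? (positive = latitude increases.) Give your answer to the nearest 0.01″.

Δφ = 1.34″

sin φ = -0.668487, cos φ = 0.743724, sin λ = 0.758628, cos λ = -0.651524.
North component: ΔN = −sin φ cos λ·ΔX − sin φ sin λ·ΔY + cos φ·ΔZ = −(-0.668487)(-0.651524)(-578) − (-0.668487)(0.758628)(122) + (0.743724)(-366) = 41.41 m.
1° of latitude spans 3600 × 30.90 = 111240 m, so Δφ = 41.41 / 111240 × 3600 = 1.340″.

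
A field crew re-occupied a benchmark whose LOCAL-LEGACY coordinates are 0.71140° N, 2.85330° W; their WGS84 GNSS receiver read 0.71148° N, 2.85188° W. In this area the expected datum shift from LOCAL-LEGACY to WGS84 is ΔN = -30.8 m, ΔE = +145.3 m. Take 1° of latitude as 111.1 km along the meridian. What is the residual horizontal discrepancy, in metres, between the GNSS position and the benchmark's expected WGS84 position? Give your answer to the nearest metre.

Observed coordinate differences: Δφ = +0.00008°, Δλ = +0.00142°.
Converting to metres (1° lat = 111100 m, cos φ = 0.999923): observed ΔN = 8.9 m, observed ΔE = 157.7 m.
Subtracting the expected shift leaves a residual of 8.9 − (-30.8) = 39.7 m north and 157.7 − (145.3) = 12.4 m east.
Residual distance = √(39.7² + 12.4²) = 41.6 m.

42 m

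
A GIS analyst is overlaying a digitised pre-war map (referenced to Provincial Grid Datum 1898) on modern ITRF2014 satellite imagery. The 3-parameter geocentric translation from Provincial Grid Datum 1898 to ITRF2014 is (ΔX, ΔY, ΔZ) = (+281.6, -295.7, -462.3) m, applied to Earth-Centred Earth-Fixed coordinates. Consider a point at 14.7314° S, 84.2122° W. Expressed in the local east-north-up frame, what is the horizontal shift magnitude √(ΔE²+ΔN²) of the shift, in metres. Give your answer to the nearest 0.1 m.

The local east axis at (φ, λ) is (−sin λ, cos λ, 0), so ΔE = −sin(-84.2122°)·281.6 + cos(-84.2122°)·(-295.7) = 250.34 m.
The local north axis is (−sin φ cos λ, −sin φ sin λ, cos φ), giving ΔN = 7.221 + 74.810 − 447.104 = -365.07 m.
Horizontal magnitude = √(ΔE² + ΔN²) = √(250.34² + (-365.07)²) = 442.66 m.

442.7 m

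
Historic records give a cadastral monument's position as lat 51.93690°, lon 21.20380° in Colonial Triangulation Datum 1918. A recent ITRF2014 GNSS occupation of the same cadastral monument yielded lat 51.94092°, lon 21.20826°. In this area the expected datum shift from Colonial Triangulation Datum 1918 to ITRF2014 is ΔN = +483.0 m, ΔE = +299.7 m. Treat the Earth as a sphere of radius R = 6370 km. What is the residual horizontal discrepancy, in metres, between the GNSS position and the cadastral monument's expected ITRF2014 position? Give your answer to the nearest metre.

37 m

Observed coordinate differences: Δφ = +0.00402°, Δλ = +0.00446°.
Converting to metres (1° lat = 111177 m, cos φ = 0.616529): observed ΔN = 446.9 m, observed ΔE = 305.7 m.
Subtracting the expected shift leaves a residual of 446.9 − (483.0) = -36.1 m north and 305.7 − (299.7) = 6.0 m east.
Residual distance = √((-36.1)² + 6.0²) = 36.6 m.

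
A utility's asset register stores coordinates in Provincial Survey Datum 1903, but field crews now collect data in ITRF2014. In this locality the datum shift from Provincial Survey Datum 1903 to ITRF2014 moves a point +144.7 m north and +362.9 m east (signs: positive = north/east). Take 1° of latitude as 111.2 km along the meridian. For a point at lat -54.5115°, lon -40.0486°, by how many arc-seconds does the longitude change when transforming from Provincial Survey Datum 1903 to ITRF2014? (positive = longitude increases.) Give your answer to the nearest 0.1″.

Δλ = 20.2″

At latitude -54.5115°, cos φ = 0.580540.
1° of longitude at this latitude = 111.2 × cos φ = 64.56 km, so Δλ = 362.9 / 64556.0 = 0.0056215° = 20.237″.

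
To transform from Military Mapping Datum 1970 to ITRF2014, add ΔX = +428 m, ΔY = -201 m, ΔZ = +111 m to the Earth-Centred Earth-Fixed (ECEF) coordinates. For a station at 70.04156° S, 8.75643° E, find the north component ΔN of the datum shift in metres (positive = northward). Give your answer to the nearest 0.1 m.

At φ = -70.04156°, λ = 8.75643°: sin φ = -0.939940, cos φ = 0.341338, sin λ = 0.152234, cos λ = 0.988344.
ΔN = −sin φ cos λ·ΔX − sin φ sin λ·ΔY + cos φ·ΔZ = −(-0.939940)(0.988344)(428) − (-0.939940)(0.152234)(-201) + (0.341338)(111) = 406.73 m.

ΔN = 406.7 m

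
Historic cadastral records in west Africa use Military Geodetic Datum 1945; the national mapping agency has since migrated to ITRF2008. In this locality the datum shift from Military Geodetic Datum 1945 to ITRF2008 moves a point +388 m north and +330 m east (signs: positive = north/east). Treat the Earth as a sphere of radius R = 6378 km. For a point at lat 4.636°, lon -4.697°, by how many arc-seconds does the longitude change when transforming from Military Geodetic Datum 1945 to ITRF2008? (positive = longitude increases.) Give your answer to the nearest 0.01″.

At latitude 4.636°, cos φ = 0.996728.
One radian of longitude at latitude φ spans R cos φ, so Δλ = ΔE / (R cos φ) = 330.0 / (6378000 × 0.996728) = 5.1910e-05 rad = 10.707″.

Δλ = 10.71″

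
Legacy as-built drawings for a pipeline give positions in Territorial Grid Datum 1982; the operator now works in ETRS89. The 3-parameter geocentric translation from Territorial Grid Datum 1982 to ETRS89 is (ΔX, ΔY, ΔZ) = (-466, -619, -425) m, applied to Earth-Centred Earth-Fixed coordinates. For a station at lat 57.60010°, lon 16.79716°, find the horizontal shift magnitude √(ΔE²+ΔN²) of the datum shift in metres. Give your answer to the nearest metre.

547 m

The local east axis at (φ, λ) is (−sin λ, cos λ, 0), so ΔE = −sin(16.79716°)·(-466) + cos(16.79716°)·(-619) = -457.92 m.
The local north axis is (−sin φ cos λ, −sin φ sin λ, cos φ), giving ΔN = 376.670 + 151.035 − 227.726 = 299.98 m.
Horizontal magnitude = √(ΔE² + ΔN²) = √((-457.92)² + 299.98²) = 547.43 m.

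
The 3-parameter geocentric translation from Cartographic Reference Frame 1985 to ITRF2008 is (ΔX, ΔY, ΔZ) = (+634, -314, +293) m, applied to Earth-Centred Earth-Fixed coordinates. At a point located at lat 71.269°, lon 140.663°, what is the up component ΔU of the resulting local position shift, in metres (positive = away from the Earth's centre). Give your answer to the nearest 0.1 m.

At φ = 71.269°, λ = 140.663°: sin φ = 0.947037, cos φ = 0.321125, sin λ = 0.633880, cos λ = -0.773431.
ΔU = cos φ cos λ·ΔX + cos φ sin λ·ΔY + sin φ·ΔZ = (0.321125)(-0.773431)(634) + (0.321125)(0.633880)(-314) + (0.947037)(293) = 56.10 m.

ΔU = 56.1 m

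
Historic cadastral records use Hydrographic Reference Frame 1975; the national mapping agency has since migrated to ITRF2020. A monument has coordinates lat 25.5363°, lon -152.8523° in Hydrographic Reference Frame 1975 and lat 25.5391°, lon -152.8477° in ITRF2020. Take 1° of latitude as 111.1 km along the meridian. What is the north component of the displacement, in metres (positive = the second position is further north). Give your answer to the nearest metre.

ΔN = 311 m

Δφ = 25.5391° − 25.5363° = +0.0028°; Δλ = -152.8477° − -152.8523° = +0.0046°.
ΔN = Δφ × 111100 = 311.1 m; ΔE = Δλ × 111100 × cos(25.5363°) = +0.0046 × 111100 × 0.902312 = 461.1 m.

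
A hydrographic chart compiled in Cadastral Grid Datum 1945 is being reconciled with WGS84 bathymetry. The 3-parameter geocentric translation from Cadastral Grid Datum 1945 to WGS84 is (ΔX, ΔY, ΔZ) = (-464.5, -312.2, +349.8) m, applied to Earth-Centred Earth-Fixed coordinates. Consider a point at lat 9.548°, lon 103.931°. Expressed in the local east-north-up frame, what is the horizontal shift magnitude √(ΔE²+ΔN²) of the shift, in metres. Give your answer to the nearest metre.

647 m

At φ = 9.548°, λ = 103.931°: sin φ = 0.165874, cos φ = 0.986147, sin λ = 0.970586, cos λ = -0.240753.
ΔE = −sin λ·ΔX + cos λ·ΔY = −(0.970586)·(-464.5) + (-0.240753)·(-312.2) = 526.00 m.
ΔN = −sin φ cos λ·ΔX − sin φ sin λ·ΔY + cos φ·ΔZ = −(0.165874)(-0.240753)(-464.5) − (0.165874)(0.970586)(-312.2) + (0.986147)(349.8) = 376.67 m.
Horizontal magnitude = √(ΔE² + ΔN²) = √(526.00² + 376.67²) = 646.96 m.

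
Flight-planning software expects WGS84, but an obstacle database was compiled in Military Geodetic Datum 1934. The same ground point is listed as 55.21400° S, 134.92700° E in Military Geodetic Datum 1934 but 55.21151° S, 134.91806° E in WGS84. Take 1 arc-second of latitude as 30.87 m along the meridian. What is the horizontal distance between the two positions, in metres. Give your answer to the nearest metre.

631 m

Δφ = -55.21151° − -55.21400° = +0.00249°; Δλ = 134.91806° − 134.92700° = -0.00894°.
1° of latitude = 3600 × 30.87 = 111132 m.
ΔN = Δφ × 111132 = 276.7 m; ΔE = Δλ × 111132 × cos(-55.21400°) = -0.00894 × 111132 × 0.570513 = -566.8 m.
Distance = √(ΔE² + ΔN²) = √((-566.8)² + 276.7²) = 630.8 m.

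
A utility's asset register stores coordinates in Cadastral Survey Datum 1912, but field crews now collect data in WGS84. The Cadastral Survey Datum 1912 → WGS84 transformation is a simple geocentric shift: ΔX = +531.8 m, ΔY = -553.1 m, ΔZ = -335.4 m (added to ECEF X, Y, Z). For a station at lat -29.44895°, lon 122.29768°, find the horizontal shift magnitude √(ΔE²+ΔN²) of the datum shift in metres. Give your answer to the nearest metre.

The local east axis at (φ, λ) is (−sin λ, cos λ, 0), so ΔE = −sin(122.29768°)·531.8 + cos(122.29768°)·(-553.1) = -153.99 m.
The local north axis is (−sin φ cos λ, −sin φ sin λ, cos φ), giving ΔN = -139.702 − 229.858 − 292.064 = -661.62 m.
Horizontal magnitude = √(ΔE² + ΔN²) = √((-153.99)² + (-661.62)²) = 679.31 m.

679 m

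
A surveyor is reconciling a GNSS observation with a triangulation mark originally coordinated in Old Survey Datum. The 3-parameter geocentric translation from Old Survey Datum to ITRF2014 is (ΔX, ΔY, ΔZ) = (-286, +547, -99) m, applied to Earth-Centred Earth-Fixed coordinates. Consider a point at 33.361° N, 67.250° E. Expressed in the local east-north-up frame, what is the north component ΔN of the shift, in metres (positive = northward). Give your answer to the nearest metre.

ΔN = -299 m

The local north axis is (−sin φ cos λ, −sin φ sin λ, cos φ), giving ΔN = 60.820 − 277.400 − 82.687 = -299.27 m.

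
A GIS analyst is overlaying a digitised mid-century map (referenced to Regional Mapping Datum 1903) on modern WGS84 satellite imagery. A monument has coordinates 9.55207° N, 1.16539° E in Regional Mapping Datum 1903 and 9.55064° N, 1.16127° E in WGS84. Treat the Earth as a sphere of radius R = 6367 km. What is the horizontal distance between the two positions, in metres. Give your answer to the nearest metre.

479 m

Δφ = 9.55064° − 9.55207° = -0.00143°; Δλ = 1.16127° − 1.16539° = -0.00412°.
1° along a meridian = πR/180 = 111125 m.
ΔN = Δφ × 111125 = -158.9 m; ΔE = Δλ × 111125 × cos(9.55207°) = -0.00412 × 111125 × 0.986135 = -451.5 m.
Distance = √(ΔE² + ΔN²) = √((-451.5)² + (-158.9)²) = 478.6 m.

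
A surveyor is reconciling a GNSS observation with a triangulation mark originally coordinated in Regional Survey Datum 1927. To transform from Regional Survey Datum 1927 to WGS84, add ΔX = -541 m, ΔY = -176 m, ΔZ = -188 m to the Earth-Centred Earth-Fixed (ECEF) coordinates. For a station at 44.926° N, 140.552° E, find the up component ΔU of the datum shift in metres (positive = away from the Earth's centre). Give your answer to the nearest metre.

The local up (radial) axis is (cos φ cos λ, cos φ sin λ, sin φ), giving ΔU = 295.783 − 79.175 − 132.764 = 83.84 m.

ΔU = 84 m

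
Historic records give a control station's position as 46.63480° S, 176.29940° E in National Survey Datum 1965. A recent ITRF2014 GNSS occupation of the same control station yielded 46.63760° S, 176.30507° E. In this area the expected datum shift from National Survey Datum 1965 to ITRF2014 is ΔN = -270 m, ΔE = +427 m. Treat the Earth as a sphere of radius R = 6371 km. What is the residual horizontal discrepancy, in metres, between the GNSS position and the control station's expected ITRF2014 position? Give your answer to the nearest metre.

42 m

Observed coordinate differences: Δφ = -0.00280°, Δλ = +0.00567°.
Converting to metres (1° lat = 111195 m, cos φ = 0.686646): observed ΔN = -311.3 m, observed ΔE = 432.9 m.
Subtracting the expected shift leaves a residual of -311.3 − (-270) = -41.3 m north and 432.9 − (427) = 5.9 m east.
Residual distance = √((-41.3)² + 5.9²) = 41.8 m.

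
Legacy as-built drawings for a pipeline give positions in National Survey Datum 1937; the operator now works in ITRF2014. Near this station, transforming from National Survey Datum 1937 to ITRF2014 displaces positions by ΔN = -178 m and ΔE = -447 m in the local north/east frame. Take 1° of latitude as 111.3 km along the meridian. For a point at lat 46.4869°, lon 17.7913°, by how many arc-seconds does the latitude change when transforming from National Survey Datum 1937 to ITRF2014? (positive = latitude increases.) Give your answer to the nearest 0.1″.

Δφ = -5.8″

1° of latitude = 111.3 km, so Δφ = -178.0 / 111300 = -0.0015993° = -5.757″.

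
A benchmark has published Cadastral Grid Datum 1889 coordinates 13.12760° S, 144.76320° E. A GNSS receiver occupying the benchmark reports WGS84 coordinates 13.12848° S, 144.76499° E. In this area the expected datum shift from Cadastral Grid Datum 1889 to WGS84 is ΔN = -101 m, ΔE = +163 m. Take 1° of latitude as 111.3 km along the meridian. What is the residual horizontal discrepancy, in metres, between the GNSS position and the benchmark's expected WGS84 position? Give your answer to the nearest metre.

Observed coordinate differences: Δφ = -0.00088°, Δλ = +0.00179°.
Converting to metres (1° lat = 111300 m, cos φ = 0.973867): observed ΔN = -97.9 m, observed ΔE = 194.0 m.
Subtracting the expected shift leaves a residual of -97.9 − (-101) = 3.1 m north and 194.0 − (163) = 31.0 m east.
Residual distance = √(3.1² + 31.0²) = 31.2 m.

31 m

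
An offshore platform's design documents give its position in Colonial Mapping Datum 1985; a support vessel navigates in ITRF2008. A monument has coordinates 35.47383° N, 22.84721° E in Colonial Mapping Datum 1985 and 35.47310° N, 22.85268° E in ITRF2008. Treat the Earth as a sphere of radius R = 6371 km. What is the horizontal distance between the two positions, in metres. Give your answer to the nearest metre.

502 m

Δφ = 35.47310° − 35.47383° = -0.00073°; Δλ = 22.85268° − 22.84721° = +0.00547°.
1° along a meridian = πR/180 = 111195 m.
ΔN = Δφ × 111195 = -81.2 m; ΔE = Δλ × 111195 × cos(35.47383°) = +0.00547 × 111195 × 0.814381 = 495.3 m.
Distance = √(ΔE² + ΔN²) = √(495.3² + (-81.2)²) = 501.9 m.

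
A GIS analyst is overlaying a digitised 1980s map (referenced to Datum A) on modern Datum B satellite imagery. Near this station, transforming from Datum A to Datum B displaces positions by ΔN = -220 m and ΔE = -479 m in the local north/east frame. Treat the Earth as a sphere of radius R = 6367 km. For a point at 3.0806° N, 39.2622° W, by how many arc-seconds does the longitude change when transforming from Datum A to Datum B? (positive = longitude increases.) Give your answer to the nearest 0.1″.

Δλ = -15.5″

At latitude 3.0806°, cos φ = 0.998555.
One radian of longitude at latitude φ spans R cos φ, so Δλ = ΔE / (R cos φ) = -479.0 / (6367000 × 0.998555) = -7.5341e-05 rad = -15.540″.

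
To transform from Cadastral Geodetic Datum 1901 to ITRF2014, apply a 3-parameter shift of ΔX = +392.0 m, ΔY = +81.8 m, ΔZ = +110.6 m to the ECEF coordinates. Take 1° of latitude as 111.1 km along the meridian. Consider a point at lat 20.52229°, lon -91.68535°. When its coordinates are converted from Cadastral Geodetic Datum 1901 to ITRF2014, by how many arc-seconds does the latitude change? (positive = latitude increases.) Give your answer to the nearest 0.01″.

sin φ = 0.350572, cos φ = 0.936536, sin λ = -0.999567, cos λ = -0.029411.
North component: ΔN = −sin φ cos λ·ΔX − sin φ sin λ·ΔY + cos φ·ΔZ = −(0.350572)(-0.029411)(392.0) − (0.350572)(-0.999567)(81.8) + (0.936536)(110.6) = 136.29 m.
1° of latitude spans 111100 m, so Δφ = 136.29 / 111100 × 3600 = 4.416″.

Δφ = 4.42″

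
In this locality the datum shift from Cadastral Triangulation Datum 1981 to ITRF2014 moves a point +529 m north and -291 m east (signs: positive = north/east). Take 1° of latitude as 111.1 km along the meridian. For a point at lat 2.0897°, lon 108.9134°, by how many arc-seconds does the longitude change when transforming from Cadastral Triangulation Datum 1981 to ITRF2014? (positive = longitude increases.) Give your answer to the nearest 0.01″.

At latitude 2.0897°, cos φ = 0.999335.
1° of longitude at this latitude = 111.1 × cos φ = 111.03 km, so Δλ = -291.0 / 111026.1 = -0.0026210° = -9.436″.

Δλ = -9.44″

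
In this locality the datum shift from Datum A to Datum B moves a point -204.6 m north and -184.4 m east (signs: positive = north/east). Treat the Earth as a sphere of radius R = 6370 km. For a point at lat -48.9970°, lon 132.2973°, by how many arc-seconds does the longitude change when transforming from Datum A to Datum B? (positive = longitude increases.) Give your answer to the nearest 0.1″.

Δλ = -9.1″

At latitude -48.9970°, cos φ = 0.656099.
One radian of longitude at latitude φ spans R cos φ, so Δλ = ΔE / (R cos φ) = -184.4 / (6370000 × 0.656099) = -4.4122e-05 rad = -9.101″.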